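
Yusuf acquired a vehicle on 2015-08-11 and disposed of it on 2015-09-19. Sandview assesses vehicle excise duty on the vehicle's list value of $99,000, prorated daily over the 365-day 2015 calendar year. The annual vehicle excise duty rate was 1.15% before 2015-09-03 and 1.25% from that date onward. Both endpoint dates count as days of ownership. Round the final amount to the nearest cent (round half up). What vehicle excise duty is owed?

2015-08-11 to 2015-09-02: 23 days at 1.15% → $99,000 × 1.15% × 23/365 = $71.7411
2015-09-03 to 2015-09-19: 17 days at 1.25% → $99,000 × 1.25% × 17/365 = $57.6370
Total = $129.3781

$129.38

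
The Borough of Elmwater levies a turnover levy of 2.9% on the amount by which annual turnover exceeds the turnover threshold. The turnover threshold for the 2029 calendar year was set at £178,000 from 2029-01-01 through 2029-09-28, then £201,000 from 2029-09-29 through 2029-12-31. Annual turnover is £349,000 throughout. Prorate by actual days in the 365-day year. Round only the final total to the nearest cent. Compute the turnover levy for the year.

£4,787.22

2029-01-01 to 2029-09-28: 271 days, exemption £178,000 → (£349,000 − £178,000) × 2.9% × 271/365 = £3,681.8877
2029-09-29 to 2029-12-31: 94 days, exemption £201,000 → (£349,000 − £201,000) × 2.9% × 94/365 = £1,105.3370
Total = £4,787.2247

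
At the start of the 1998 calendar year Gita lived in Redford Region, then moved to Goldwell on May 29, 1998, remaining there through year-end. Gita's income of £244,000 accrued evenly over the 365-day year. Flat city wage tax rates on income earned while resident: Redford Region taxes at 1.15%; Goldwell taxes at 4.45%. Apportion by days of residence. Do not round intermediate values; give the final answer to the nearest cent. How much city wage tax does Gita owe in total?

£7,593.08

Redford Region, January 1 – May 28, 1998: 148 days → £244,000 × 1.15% × 148/365 = £1,137.7753
Goldwell, May 29 – December 31, 1998: 217 days → £244,000 × 4.45% × 217/365 = £6,455.3041
Total = £7,593.0795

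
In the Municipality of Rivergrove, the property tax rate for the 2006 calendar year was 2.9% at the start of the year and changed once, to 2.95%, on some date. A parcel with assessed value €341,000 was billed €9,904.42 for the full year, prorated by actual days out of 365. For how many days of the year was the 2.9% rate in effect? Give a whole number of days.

Let d = days at the first rate; then 365 − d days at the second rate.
€341,000 × [2.9%·d + 2.95%·(365−d)] / 365 = €9,904.42
Solving gives d = 332, so the new rate took effect on 29 November 2006.

332 days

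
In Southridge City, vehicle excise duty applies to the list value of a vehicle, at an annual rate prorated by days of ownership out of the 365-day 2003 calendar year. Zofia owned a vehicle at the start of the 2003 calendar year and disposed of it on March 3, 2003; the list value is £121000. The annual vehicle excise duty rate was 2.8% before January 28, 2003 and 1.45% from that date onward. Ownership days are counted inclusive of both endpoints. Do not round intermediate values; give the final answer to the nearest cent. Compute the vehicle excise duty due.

January 1 – January 27, 2003: 27 days at 2.8% → £121000 × 2.8% × 27/365 = £250.6192
January 28 – March 3, 2003: 35 days at 1.45% → £121000 × 1.45% × 35/365 = £168.2397
Total = £418.8589

£418.86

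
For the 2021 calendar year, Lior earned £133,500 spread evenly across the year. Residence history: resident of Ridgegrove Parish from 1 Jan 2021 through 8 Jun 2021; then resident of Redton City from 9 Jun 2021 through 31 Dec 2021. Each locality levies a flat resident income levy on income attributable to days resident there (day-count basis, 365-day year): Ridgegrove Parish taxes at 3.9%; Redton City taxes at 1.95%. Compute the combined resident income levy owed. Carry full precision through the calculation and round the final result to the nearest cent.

Ridgegrove Parish, 1 Jan – 8 Jun 2021: 159 days → £133,500 × 3.9% × 159/365 = £2,268.0370
Redton City, 9 Jun – 31 Dec 2021: 206 days → £133,500 × 1.95% × 206/365 = £1,469.2315
Total = £3,737.2685

£3,737.27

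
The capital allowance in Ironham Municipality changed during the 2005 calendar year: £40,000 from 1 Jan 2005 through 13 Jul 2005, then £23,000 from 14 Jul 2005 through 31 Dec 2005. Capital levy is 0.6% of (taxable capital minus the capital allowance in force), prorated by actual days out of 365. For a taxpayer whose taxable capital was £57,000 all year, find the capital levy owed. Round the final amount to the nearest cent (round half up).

£149.79

1 Jan – 13 Jul 2005: 194 days, exemption £40,000 → (£57,000 − £40,000) × 0.6% × 194/365 = £54.2137
14 Jul – 31 Dec 2005: 171 days, exemption £23,000 → (£57,000 − £23,000) × 0.6% × 171/365 = £95.5726
Total = £149.7863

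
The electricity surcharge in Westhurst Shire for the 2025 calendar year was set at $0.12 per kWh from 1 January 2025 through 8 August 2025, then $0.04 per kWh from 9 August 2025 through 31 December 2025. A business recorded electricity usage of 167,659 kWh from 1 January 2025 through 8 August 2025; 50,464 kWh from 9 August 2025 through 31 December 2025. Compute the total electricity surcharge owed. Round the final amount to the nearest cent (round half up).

$22137.64

1 January – 8 August 2025: 167,659 kWh at $0.12/kWh → $20119.08
9 August – 31 December 2025: 50,464 kWh at $0.04/kWh → $2018.56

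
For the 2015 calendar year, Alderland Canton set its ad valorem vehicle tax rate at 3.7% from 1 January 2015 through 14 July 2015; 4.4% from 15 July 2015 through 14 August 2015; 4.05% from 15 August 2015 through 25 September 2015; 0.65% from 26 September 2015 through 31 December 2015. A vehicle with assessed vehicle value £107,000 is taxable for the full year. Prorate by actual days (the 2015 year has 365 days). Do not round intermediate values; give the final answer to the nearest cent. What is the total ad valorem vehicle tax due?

£3,198.42

1 January – 14 July 2015: 195 days at 3.7% → £107,000 × 3.7% × 195/365 = £2,115.0822
15 July – 14 August 2015: 31 days at 4.4% → £107,000 × 4.4% × 31/365 = £399.8575
15 August – 25 September 2015: 42 days at 4.05% → £107,000 × 4.05% × 42/365 = £498.6493
26 September – 31 December 2015: 97 days at 0.65% → £107,000 × 0.65% × 97/365 = £184.8315
Total = £3,198.4205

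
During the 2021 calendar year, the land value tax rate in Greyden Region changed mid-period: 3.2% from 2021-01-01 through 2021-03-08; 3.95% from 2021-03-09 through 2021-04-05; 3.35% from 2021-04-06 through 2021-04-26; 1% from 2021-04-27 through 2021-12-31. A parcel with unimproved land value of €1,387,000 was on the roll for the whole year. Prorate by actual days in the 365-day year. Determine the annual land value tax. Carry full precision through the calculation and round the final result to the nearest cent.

2021-01-01 to 2021-03-08: 67 days at 3.2% → €1,387,000 × 3.2% × 67/365 = €8,147.2000
2021-03-09 to 2021-04-05: 28 days at 3.95% → €1,387,000 × 3.95% × 28/365 = €4,202.8000
2021-04-06 to 2021-04-26: 21 days at 3.35% → €1,387,000 × 3.35% × 21/365 = €2,673.3000
2021-04-27 to 2021-12-31: 249 days at 1% → €1,387,000 × 1% × 249/365 = €9,462.0000
Total = €24,485.3000

€24,485.30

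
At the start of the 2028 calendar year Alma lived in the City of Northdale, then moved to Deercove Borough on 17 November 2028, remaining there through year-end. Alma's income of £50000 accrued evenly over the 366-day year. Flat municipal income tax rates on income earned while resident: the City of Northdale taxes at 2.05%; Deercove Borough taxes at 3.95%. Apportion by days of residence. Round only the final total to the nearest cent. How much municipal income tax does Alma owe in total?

The City of Northdale, 1 January – 16 November 2028: 321 days → £50000 × 2.05% × 321/366 = £898.9754
Deercove Borough, 17 November – 31 December 2028: 45 days → £50000 × 3.95% × 45/366 = £242.8279
Total = £1141.8033

£1141.80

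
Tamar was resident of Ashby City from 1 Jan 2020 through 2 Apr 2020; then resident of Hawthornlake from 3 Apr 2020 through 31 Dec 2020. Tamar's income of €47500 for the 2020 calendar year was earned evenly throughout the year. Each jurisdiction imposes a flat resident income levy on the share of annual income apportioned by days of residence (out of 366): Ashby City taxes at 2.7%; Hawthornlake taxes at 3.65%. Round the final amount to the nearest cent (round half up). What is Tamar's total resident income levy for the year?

€1619.09

Ashby City, 1 Jan – 2 Apr 2020: 93 days → €47500 × 2.7% × 93/366 = €325.8811
Hawthornlake, 3 Apr – 31 Dec 2020: 273 days → €47500 × 3.65% × 273/366 = €1293.2070
Total = €1619.0881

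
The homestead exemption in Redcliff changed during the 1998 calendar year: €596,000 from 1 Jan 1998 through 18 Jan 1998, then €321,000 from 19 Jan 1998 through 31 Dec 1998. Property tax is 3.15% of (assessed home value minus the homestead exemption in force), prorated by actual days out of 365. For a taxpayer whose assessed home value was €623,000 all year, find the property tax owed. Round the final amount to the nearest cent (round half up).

1 Jan – 18 Jan 1998: 18 days, exemption €596,000 → (€623,000 − €596,000) × 3.15% × 18/365 = €41.9425
19 Jan – 31 Dec 1998: 347 days, exemption €321,000 → (€623,000 − €321,000) × 3.15% × 347/365 = €9,043.8658
Total = €9,085.8082

€9,085.81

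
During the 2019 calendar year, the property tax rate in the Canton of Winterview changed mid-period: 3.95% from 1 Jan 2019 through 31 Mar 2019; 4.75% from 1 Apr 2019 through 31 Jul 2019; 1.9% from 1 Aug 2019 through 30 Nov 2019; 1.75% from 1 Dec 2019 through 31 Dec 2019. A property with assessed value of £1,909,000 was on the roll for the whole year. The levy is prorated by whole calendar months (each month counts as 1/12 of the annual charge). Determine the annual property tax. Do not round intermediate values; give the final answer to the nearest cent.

£63,951.50

1 Jan – 31 Mar 2019: 3 months at 3.95% → £1,909,000 × 3.95% × 3/12 = £18,851.3750
1 Apr – 31 Jul 2019: 4 months at 4.75% → £1,909,000 × 4.75% × 4/12 = £30,225.8333
1 Aug – 30 Nov 2019: 4 months at 1.9% → £1,909,000 × 1.9% × 4/12 = £12,090.3333
1 Dec – 31 Dec 2019: 1 month at 1.75% → £1,909,000 × 1.75% × 1/12 = £2,783.9583
Total = £63,951.5000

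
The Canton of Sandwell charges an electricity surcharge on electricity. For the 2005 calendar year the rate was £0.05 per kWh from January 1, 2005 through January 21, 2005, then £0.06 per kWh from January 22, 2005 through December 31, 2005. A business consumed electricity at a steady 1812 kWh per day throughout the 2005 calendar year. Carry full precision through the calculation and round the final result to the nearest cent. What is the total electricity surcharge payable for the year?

January 1 – January 21, 2005: 21 days × 1812 kWh/day = 38,052 kWh at £0.05/kWh → £1902.60
January 22 – December 31, 2005: 344 days × 1812 kWh/day = 623,328 kWh at £0.06/kWh → £37399.68

£39302.28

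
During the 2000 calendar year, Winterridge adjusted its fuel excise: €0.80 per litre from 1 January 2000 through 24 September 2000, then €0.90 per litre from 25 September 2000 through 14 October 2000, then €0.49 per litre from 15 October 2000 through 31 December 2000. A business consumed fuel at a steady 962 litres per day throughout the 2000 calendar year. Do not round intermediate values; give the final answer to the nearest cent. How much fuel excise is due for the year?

€260,336.44

1 January – 24 September 2000: 268 days × 962 litres/day = 257,816 litres at €0.80/litre → €206,252.80
25 September – 14 October 2000: 20 days × 962 litres/day = 19,240 litres at €0.90/litre → €17,316.00
15 October – 31 December 2000: 78 days × 962 litres/day = 75,036 litres at €0.49/litre → €36,767.64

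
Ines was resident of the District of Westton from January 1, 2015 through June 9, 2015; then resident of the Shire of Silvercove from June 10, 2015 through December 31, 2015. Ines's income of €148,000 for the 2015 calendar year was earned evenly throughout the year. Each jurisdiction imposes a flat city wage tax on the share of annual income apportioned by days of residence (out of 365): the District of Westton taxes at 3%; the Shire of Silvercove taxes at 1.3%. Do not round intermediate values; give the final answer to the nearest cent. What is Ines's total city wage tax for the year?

The District of Westton, January 1 – June 9, 2015: 160 days → €148,000 × 3% × 160/365 = €1,946.3014
The Shire of Silvercove, June 10 – December 31, 2015: 205 days → €148,000 × 1.3% × 205/365 = €1,080.6027
Total = €3,026.9041

€3,026.90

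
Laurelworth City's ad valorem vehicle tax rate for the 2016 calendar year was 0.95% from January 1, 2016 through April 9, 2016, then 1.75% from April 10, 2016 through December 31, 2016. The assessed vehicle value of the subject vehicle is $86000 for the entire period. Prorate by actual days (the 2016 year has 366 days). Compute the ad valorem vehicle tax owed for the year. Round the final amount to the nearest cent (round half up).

January 1 – April 9, 2016: 100 days at 0.95% → $86000 × 0.95% × 100/366 = $223.2240
April 10 – December 31, 2016: 266 days at 1.75% → $86000 × 1.75% × 266/366 = $1093.7978
Total = $1317.0219

$1317.02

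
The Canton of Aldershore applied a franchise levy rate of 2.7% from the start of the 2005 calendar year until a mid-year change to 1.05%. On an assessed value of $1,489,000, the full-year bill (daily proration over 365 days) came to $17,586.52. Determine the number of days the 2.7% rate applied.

29 days

Let d = days at the first rate; then 365 − d days at the second rate.
$1,489,000 × [2.7%·d + 1.05%·(365−d)] / 365 = $17,586.52
Solving gives d = 29, so the new rate took effect on January 30, 2005.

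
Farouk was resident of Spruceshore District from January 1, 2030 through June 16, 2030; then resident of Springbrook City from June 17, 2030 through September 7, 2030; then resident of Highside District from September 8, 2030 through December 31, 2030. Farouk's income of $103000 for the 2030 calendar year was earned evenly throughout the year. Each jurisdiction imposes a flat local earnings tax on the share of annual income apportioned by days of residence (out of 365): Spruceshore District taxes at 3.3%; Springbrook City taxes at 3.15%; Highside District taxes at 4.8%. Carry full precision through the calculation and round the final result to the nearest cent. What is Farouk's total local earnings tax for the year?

$3850.65

Spruceshore District, January 1 – June 16, 2030: 167 days → $103000 × 3.3% × 167/365 = $1555.1589
Springbrook City, June 17 – September 7, 2030: 83 days → $103000 × 3.15% × 83/365 = $737.7904
Highside District, September 8 – December 31, 2030: 115 days → $103000 × 4.8% × 115/365 = $1557.6986
Total = $3850.6479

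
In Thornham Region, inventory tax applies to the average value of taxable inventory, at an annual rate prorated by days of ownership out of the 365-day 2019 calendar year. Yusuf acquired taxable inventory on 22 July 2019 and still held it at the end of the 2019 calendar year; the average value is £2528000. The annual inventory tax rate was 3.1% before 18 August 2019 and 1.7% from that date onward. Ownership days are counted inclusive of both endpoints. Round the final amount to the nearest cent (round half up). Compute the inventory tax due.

£21810.06

22 July – 17 August 2019: 27 days at 3.1% → £2528000 × 3.1% × 27/365 = £5797.0849
18 August – 31 December 2019: 136 days at 1.7% → £2528000 × 1.7% × 136/365 = £16012.9753
Total = £21810.0603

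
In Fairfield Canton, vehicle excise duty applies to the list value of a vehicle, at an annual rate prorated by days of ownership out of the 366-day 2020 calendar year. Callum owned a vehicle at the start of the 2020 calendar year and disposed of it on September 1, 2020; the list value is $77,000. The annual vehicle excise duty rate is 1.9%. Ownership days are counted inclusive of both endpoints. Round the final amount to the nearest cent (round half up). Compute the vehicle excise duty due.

Days held (January 1 – September 1, 2020): 245 out of 366
Tax = $77,000 × 1.9% × 245/366 = $979.3306

$979.33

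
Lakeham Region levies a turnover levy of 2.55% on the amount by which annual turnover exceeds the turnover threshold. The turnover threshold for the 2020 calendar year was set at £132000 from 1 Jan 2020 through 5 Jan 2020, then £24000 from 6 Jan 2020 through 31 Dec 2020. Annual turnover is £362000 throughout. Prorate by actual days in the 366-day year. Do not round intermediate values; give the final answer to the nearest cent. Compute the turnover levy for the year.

1 Jan – 5 Jan 2020: 5 days, exemption £132000 → (£362000 − £132000) × 2.55% × 5/366 = £80.1230
6 Jan – 31 Dec 2020: 361 days, exemption £24000 → (£362000 − £24000) × 2.55% × 361/366 = £8501.2541
Total = £8581.3770

£8581.38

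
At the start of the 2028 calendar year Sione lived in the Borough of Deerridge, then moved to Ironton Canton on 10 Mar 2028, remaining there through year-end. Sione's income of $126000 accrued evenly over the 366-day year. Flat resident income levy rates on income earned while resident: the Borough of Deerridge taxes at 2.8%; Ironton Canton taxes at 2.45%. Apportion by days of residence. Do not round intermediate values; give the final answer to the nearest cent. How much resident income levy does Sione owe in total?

The Borough of Deerridge, 1 Jan – 9 Mar 2028: 69 days → $126000 × 2.8% × 69/366 = $665.1148
Ironton Canton, 10 Mar – 31 Dec 2028: 297 days → $126000 × 2.45% × 297/366 = $2505.0246
Total = $3170.1393

$3170.14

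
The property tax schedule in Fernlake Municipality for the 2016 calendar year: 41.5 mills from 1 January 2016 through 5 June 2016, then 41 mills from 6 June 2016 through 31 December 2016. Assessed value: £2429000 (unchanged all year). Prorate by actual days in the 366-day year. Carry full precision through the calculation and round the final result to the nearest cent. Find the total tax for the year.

£100109.97

1 January – 5 June 2016: 157 days at 41.5 mills → £2429000 × 4.15% × 157/366 = £43240.8456
6 June – 31 December 2016: 209 days at 41 mills → £2429000 × 4.1% × 209/366 = £56869.1284
Total = £100109.9740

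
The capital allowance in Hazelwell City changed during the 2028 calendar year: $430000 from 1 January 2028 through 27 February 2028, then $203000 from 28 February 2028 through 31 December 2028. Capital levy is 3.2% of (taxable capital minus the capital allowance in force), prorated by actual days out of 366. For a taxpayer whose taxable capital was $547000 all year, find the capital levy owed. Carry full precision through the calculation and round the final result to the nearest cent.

$9856.87

1 January – 27 February 2028: 58 days, exemption $430000 → ($547000 − $430000) × 3.2% × 58/366 = $593.3115
28 February – 31 December 2028: 308 days, exemption $203000 → ($547000 − $203000) × 3.2% × 308/366 = $9263.5628
Total = $9856.8743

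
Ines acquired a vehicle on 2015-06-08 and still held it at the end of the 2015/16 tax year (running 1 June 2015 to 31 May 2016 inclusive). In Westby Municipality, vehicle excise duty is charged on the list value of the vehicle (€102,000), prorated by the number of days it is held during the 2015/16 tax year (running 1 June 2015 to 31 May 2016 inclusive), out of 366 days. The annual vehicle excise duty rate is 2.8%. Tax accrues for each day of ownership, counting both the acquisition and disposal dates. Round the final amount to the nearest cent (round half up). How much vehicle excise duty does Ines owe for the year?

Days held (2015-06-08 to 2016-05-31): 359 out of 366
Tax = €102,000 × 2.8% × 359/366 = €2,801.3770

€2,801.38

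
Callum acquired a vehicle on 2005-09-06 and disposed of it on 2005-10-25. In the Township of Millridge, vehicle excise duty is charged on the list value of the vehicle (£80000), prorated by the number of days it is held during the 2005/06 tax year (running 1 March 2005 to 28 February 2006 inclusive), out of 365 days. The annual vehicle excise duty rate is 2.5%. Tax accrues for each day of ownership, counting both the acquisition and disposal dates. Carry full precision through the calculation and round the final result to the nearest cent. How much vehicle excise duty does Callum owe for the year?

£273.97

Days held (2005-09-06 to 2005-10-25): 50 out of 365
Tax = £80000 × 2.5% × 50/365 = £273.9726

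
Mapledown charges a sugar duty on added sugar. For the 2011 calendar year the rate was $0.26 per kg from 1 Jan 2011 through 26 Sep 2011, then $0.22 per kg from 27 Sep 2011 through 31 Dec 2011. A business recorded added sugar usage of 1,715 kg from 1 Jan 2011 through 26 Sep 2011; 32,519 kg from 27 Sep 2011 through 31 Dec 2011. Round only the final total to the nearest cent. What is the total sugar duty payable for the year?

$7,600.08

1 Jan – 26 Sep 2011: 1,715 kg at $0.26/kg → $445.90
27 Sep – 31 Dec 2011: 32,519 kg at $0.22/kg → $7,154.18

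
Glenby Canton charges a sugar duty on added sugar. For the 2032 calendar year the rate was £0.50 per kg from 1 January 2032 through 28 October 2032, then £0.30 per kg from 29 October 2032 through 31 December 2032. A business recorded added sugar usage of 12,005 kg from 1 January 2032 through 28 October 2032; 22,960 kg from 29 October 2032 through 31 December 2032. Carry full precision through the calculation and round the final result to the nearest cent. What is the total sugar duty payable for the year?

£12,890.50

1 January – 28 October 2032: 12,005 kg at £0.50/kg → £6,002.50
29 October – 31 December 2032: 22,960 kg at £0.30/kg → £6,888.00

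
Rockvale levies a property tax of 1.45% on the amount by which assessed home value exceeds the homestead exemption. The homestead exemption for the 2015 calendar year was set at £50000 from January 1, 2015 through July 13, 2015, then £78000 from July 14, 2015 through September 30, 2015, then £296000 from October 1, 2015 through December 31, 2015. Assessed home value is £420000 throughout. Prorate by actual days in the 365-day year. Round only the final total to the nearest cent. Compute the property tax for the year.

£4378.05

January 1 – July 13, 2015: 194 days, exemption £50000 → (£420000 − £50000) × 1.45% × 194/365 = £2851.5342
July 14 – September 30, 2015: 79 days, exemption £78000 → (£420000 − £78000) × 1.45% × 79/365 = £1073.3178
October 1 – December 31, 2015: 92 days, exemption £296000 → (£420000 − £296000) × 1.45% × 92/365 = £453.1945
Total = £4378.0466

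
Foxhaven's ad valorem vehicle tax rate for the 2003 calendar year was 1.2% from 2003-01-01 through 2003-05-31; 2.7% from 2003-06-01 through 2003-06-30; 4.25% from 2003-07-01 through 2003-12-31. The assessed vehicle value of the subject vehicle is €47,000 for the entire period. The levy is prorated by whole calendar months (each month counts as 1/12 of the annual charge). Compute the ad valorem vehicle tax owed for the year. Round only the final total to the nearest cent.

€1,339.50

2003-01-01 to 2003-05-31: 5 months at 1.2% → €47,000 × 1.2% × 5/12 = €235.0000
2003-06-01 to 2003-06-30: 1 month at 2.7% → €47,000 × 2.7% × 1/12 = €105.7500
2003-07-01 to 2003-12-31: 6 months at 4.25% → €47,000 × 4.25% × 6/12 = €998.7500
Total = €1,339.5000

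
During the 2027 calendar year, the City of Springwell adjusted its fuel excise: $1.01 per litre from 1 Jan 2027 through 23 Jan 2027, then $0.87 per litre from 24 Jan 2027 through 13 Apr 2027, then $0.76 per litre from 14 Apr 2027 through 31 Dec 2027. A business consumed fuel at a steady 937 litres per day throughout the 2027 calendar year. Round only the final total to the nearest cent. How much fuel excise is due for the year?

1 Jan – 23 Jan 2027: 23 days × 937 litres/day = 21,551 litres at $1.01/litre → $21,766.51
24 Jan – 13 Apr 2027: 80 days × 937 litres/day = 74,960 litres at $0.87/litre → $65,215.20
14 Apr – 31 Dec 2027: 262 days × 937 litres/day = 245,494 litres at $0.76/litre → $186,575.44

$273,557.15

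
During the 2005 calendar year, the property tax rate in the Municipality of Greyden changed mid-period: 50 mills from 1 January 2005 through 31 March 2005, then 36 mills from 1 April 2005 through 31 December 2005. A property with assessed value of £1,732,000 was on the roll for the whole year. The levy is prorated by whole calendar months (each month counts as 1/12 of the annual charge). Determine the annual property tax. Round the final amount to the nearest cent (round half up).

£68,414.00

1 January – 31 March 2005: 3 months at 50 mills → £1,732,000 × 5% × 3/12 = £21,650.0000
1 April – 31 December 2005: 9 months at 36 mills → £1,732,000 × 3.6% × 9/12 = £46,764.0000
Total = £68,414.0000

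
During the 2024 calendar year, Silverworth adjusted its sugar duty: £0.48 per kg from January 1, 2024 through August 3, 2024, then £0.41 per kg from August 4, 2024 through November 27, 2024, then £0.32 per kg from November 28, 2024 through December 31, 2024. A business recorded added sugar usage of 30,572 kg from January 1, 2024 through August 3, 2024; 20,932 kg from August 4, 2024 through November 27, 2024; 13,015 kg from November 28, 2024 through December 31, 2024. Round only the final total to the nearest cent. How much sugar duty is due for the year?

January 1 – August 3, 2024: 30,572 kg at £0.48/kg → £14,674.56
August 4 – November 27, 2024: 20,932 kg at £0.41/kg → £8,582.12
November 28 – December 31, 2024: 13,015 kg at £0.32/kg → £4,164.80

£27,421.48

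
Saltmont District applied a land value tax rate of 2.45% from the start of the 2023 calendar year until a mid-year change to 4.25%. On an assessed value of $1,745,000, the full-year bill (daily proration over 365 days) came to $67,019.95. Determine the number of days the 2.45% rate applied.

Let d = days at the first rate; then 365 − d days at the second rate.
$1,745,000 × [2.45%·d + 4.25%·(365−d)] / 365 = $67,019.95
Solving gives d = 83, so the new rate took effect on 25 March 2023.

83 days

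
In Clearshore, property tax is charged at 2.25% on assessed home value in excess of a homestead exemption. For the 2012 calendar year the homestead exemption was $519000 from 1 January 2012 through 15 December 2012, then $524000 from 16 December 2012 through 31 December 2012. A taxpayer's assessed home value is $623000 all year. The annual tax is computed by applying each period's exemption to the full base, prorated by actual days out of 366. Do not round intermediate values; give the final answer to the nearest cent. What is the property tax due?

$2335.08

1 January – 15 December 2012: 350 days, exemption $519000 → ($623000 − $519000) × 2.25% × 350/366 = $2237.7049
16 December – 31 December 2012: 16 days, exemption $524000 → ($623000 − $524000) × 2.25% × 16/366 = $97.3770
Total = $2335.0820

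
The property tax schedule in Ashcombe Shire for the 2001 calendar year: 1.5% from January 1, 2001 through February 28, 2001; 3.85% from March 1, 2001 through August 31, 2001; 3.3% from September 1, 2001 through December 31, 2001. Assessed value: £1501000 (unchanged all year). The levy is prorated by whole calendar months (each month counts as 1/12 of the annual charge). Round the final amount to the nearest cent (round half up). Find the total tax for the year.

£49157.75

January 1 – February 28, 2001: 2 months at 1.5% → £1501000 × 1.5% × 2/12 = £3752.5000
March 1 – August 31, 2001: 6 months at 3.85% → £1501000 × 3.85% × 6/12 = £28894.2500
September 1 – December 31, 2001: 4 months at 3.3% → £1501000 × 3.3% × 4/12 = £16511.0000
Total = £49157.7500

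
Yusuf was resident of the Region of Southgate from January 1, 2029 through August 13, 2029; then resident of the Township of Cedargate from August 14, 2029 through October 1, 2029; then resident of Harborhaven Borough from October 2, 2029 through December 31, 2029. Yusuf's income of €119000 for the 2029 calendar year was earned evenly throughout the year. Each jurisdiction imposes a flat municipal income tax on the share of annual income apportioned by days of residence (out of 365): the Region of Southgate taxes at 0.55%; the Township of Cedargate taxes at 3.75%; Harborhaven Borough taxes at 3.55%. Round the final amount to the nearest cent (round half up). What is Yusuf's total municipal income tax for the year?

€2055.77

The Region of Southgate, January 1 – August 13, 2029: 225 days → €119000 × 0.55% × 225/365 = €403.4589
The Township of Cedargate, August 14 – October 1, 2029: 49 days → €119000 × 3.75% × 49/365 = €599.0753
Harborhaven Borough, October 2 – December 31, 2029: 91 days → €119000 × 3.55% × 91/365 = €1053.2315
Total = €2055.7658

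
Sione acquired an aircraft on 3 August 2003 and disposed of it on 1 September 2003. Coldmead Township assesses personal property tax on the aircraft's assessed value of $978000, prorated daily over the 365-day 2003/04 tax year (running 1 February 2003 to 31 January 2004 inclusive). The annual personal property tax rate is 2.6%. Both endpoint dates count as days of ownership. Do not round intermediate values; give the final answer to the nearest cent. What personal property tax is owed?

$2089.97

Days held (3 August – 1 September 2003): 30 out of 365
Tax = $978000 × 2.6% × 30/365 = $2089.9726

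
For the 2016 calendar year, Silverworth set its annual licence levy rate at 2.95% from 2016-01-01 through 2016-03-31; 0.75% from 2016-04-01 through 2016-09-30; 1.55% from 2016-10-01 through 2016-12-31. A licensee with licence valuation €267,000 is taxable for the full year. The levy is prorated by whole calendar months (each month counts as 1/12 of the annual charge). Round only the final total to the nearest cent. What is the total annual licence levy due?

€4,005.00

2016-01-01 to 2016-03-31: 3 months at 2.95% → €267,000 × 2.95% × 3/12 = €1,969.1250
2016-04-01 to 2016-09-30: 6 months at 0.75% → €267,000 × 0.75% × 6/12 = €1,001.2500
2016-10-01 to 2016-12-31: 3 months at 1.55% → €267,000 × 1.55% × 3/12 = €1,034.6250
Total = €4,005.0000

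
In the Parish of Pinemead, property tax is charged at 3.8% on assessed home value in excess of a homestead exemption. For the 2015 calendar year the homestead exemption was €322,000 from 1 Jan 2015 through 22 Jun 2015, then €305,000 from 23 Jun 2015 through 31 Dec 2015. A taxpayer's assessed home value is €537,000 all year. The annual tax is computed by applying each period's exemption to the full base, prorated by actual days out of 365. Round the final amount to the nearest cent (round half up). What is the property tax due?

1 Jan – 22 Jun 2015: 173 days, exemption €322,000 → (€537,000 − €322,000) × 3.8% × 173/365 = €3,872.3562
23 Jun – 31 Dec 2015: 192 days, exemption €305,000 → (€537,000 − €305,000) × 3.8% × 192/365 = €4,637.4575
Total = €8,509.8137

€8,509.81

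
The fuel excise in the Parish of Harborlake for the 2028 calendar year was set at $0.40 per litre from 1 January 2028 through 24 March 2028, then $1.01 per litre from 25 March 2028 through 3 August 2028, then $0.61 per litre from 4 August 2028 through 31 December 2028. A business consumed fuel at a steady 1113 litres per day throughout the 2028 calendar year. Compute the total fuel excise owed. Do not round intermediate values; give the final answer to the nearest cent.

1 January – 24 March 2028: 84 days × 1113 litres/day = 93,492 litres at $0.40/litre → $37396.80
25 March – 3 August 2028: 132 days × 1113 litres/day = 146,916 litres at $1.01/litre → $148385.16
4 August – 31 December 2028: 150 days × 1113 litres/day = 166,950 litres at $0.61/litre → $101839.50

$287621.46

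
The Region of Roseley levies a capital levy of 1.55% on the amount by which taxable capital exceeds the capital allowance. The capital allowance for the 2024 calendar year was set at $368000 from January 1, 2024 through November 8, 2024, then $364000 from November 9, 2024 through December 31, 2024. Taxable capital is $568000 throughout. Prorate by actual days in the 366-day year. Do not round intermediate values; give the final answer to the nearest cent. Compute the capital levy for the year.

$3108.98

January 1 – November 8, 2024: 313 days, exemption $368000 → ($568000 − $368000) × 1.55% × 313/366 = $2651.0929
November 9 – December 31, 2024: 53 days, exemption $364000 → ($568000 − $364000) × 1.55% × 53/366 = $457.8852
Total = $3108.9781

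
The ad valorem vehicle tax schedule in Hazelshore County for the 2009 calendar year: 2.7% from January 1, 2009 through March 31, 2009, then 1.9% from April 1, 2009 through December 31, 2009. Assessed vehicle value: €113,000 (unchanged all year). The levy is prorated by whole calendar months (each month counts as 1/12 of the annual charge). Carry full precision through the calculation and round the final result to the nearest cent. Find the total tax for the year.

January 1 – March 31, 2009: 3 months at 2.7% → €113,000 × 2.7% × 3/12 = €762.7500
April 1 – December 31, 2009: 9 months at 1.9% → €113,000 × 1.9% × 9/12 = €1,610.2500
Total = €2,373.0000

€2,373.00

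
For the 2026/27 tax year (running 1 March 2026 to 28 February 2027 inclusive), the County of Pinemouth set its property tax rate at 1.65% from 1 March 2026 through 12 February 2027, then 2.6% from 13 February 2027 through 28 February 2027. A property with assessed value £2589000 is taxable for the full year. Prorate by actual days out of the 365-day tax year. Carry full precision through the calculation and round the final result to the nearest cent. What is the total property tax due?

£43796.66

1 March 2026 – 12 February 2027: 349 days at 1.65% → £2589000 × 1.65% × 349/365 = £40845.9082
13 February – 28 February 2027: 16 days at 2.6% → £2589000 × 2.6% × 16/365 = £2950.7507
Total = £43796.6589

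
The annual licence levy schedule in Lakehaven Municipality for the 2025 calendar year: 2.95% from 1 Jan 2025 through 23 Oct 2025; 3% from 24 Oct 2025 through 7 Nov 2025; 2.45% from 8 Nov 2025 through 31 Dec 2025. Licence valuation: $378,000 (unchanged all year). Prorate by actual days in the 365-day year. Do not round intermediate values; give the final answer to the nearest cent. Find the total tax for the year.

$10,879.15

1 Jan – 23 Oct 2025: 296 days at 2.95% → $378,000 × 2.95% × 296/365 = $9,043.0027
24 Oct – 7 Nov 2025: 15 days at 3% → $378,000 × 3% × 15/365 = $466.0274
8 Nov – 31 Dec 2025: 54 days at 2.45% → $378,000 × 2.45% × 54/365 = $1,370.1205
Total = $10,879.1507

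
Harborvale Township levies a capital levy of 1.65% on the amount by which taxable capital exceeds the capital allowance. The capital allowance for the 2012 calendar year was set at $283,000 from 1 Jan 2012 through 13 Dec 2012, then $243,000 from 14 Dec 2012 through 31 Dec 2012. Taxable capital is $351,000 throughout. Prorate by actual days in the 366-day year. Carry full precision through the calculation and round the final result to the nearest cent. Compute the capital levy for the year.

$1,154.46

1 Jan – 13 Dec 2012: 348 days, exemption $283,000 → ($351,000 − $283,000) × 1.65% × 348/366 = $1,066.8197
14 Dec – 31 Dec 2012: 18 days, exemption $243,000 → ($351,000 − $243,000) × 1.65% × 18/366 = $87.6393
Total = $1,154.4590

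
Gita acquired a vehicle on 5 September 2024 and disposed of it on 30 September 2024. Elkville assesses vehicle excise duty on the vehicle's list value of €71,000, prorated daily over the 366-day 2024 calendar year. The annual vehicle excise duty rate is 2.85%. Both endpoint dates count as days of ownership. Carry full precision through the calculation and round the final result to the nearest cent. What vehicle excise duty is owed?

Days held (5 September – 30 September 2024): 26 out of 366
Tax = €71,000 × 2.85% × 26/366 = €143.7459

€143.75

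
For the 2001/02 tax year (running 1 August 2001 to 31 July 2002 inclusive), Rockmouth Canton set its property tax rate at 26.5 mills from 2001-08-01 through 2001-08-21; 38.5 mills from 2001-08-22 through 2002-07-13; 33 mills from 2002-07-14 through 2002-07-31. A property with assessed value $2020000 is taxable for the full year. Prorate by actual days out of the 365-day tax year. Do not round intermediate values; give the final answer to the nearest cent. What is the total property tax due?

2001-08-01 to 2001-08-21: 21 days at 26.5 mills → $2020000 × 2.65% × 21/365 = $3079.8082
2001-08-22 to 2002-07-13: 326 days at 38.5 mills → $2020000 × 3.85% × 326/365 = $69460.3288
2002-07-14 to 2002-07-31: 18 days at 33 mills → $2020000 × 3.3% × 18/365 = $3287.3425
Total = $75827.4795

$75827.48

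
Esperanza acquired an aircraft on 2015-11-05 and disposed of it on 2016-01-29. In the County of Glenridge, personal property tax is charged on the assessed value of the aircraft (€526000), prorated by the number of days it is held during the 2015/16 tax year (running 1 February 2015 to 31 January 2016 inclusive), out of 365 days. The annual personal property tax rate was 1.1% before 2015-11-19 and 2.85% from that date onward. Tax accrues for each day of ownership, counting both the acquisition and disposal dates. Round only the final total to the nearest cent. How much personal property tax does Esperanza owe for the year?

2015-11-05 to 2015-11-18: 14 days at 1.1% → €526000 × 1.1% × 14/365 = €221.9288
2015-11-19 to 2016-01-29: 72 days at 2.85% → €526000 × 2.85% × 72/365 = €2957.1288
Total = €3179.0575

€3179.06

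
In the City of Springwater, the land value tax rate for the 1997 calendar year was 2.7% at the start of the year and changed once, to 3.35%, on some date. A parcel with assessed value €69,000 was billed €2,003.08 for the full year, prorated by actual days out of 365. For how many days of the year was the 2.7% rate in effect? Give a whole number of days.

Let d = days at the first rate; then 365 − d days at the second rate.
€69,000 × [2.7%·d + 3.35%·(365−d)] / 365 = €2,003.08
Solving gives d = 251, so the new rate took effect on September 9, 1997.

251 days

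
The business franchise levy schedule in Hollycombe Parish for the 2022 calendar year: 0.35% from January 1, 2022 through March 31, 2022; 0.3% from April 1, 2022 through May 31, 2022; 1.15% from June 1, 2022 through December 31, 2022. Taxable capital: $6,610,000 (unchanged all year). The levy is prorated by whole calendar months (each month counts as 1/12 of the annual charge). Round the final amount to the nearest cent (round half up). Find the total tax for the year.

January 1 – March 31, 2022: 3 months at 0.35% → $6,610,000 × 0.35% × 3/12 = $5,783.7500
April 1 – May 31, 2022: 2 months at 0.3% → $6,610,000 × 0.3% × 2/12 = $3,305.0000
June 1 – December 31, 2022: 7 months at 1.15% → $6,610,000 × 1.15% × 7/12 = $44,342.0833
Total = $53,430.8333

$53,430.83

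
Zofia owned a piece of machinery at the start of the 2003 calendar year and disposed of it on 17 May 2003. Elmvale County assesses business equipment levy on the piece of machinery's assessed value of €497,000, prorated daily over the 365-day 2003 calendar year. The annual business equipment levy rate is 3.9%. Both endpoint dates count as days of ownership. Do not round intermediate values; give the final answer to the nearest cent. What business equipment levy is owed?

Days held (1 Jan – 17 May 2003): 137 out of 365
Tax = €497,000 × 3.9% × 137/365 = €7,275.2630

€7,275.26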